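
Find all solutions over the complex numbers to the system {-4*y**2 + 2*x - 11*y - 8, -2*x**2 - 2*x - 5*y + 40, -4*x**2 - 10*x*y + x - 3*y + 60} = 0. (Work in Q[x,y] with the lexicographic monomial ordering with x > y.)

{(4, 0)}

Compute a lex Gröbner basis by Buchberger's algorithm.
f_1 = 2*x - 4*y**2 - 11*y - 8, LT = x.
f_2 = -2*x**2 - 2*x - 5*y + 40, LT = x**2.
f_3 = -4*x**2 - 10*x*y + x - 3*y + 60, LT = x**2.

S(f_1,f_2): lcm = x**2. S = -2*x*y**2 - 11/2*x*y - 5*x - 5/2*y + 20.
  leading term x*y**2: subtract (-y**2)·f_1 from -2*x*y**2 - 11/2*x*y - 5*x - 5/2*y + 20 → -11/2*x*y - 5*x - 4*y**4 - 11*y**3 - 8*y**2 - 5/2*y + 20
  leading term x*y: subtract (-11/4*y)·f_1 from -11/2*x*y - 5*x - 4*y**4 - 11*y**3 - 8*y**2 - 5/2*y + 20 → -5*x - 4*y**4 - 22*y**3 - 153/4*y**2 - 49/2*y + 20
  leading term x: subtract (-5/2)·f_1 from -5*x - 4*y**4 - 22*y**3 - 153/4*y**2 - 49/2*y + 20 → -4*y**4 - 22*y**3 - 193/4*y**2 - 52*y
  leading term y**4: no divisor's leading term divides it; move -4*y**4 to the remainder.
  leading term y**3: no divisor's leading term divides it; move -22*y**3 to the remainder.
  leading term y**2: no divisor's leading term divides it; move -193/4*y**2 to the remainder.
  leading term y: no divisor's leading term divides it; move -52*y to the remainder.
  remainder -4*y**4 - 22*y**3 - 193/4*y**2 - 52*y ≠ 0; add h_4 = -4*y**4 - 22*y**3 - 193/4*y**2 - 52*y to the basis.

S(f_1,f_3): lcm = x**2. S = -2*x*y**2 - 8*x*y - 15/4*x - 3/4*y + 15.
  leading term x*y**2: subtract (-y**2)·f_1 from -2*x*y**2 - 8*x*y - 15/4*x - 3/4*y + 15 → -8*x*y - 15/4*x - 4*y**4 - 11*y**3 - 8*y**2 - 3/4*y + 15
  leading term x*y: subtract (-4*y)·f_1 from -8*x*y - 15/4*x - 4*y**4 - 11*y**3 - 8*y**2 - 3/4*y + 15 → -15/4*x - 4*y**4 - 27*y**3 - 52*y**2 - 131/4*y + 15
  leading term x: subtract (-15/8)·f_1 from -15/4*x - 4*y**4 - 27*y**3 - 52*y**2 - 131/4*y + 15 → -4*y**4 - 27*y**3 - 119/2*y**2 - 427/8*y
  leading term y**4: subtract (1)·h_4 from -4*y**4 - 27*y**3 - 119/2*y**2 - 427/8*y → -5*y**3 - 45/4*y**2 - 11/8*y
  leading term y**3: no divisor's leading term divides it; move -5*y**3 to the remainder.
  leading term y**2: no divisor's leading term divides it; move -45/4*y**2 to the remainder.
  leading term y: no divisor's leading term divides it; move -11/8*y to the remainder.
  remainder -5*y**3 - 45/4*y**2 - 11/8*y ≠ 0; add h_5 = -5*y**3 - 45/4*y**2 - 11/8*y to the basis.

S(h_4,h_5): lcm = y**4. S = 13/4*y**3 + 943/80*y**2 + 13*y.
  leading term y**3: subtract (-13/20)·h_5 from 13/4*y**3 + 943/80*y**2 + 13*y → 179/40*y**2 + 1937/160*y
  leading term y**2: no divisor's leading term divides it; move 179/40*y**2 to the remainder.
  leading term y: no divisor's leading term divides it; move 1937/160*y to the remainder.
  remainder 179/40*y**2 + 1937/160*y ≠ 0; add h_6 = 179/40*y**2 + 1937/160*y to the basis.

S(h_4,h_6): lcm = y**4. S = 2001/716*y**3 + 193/16*y**2 + 13*y.
  leading term y**3: subtract (-2001/3580)·h_5 from 2001/716*y**3 + 193/16*y**2 + 13*y → 8269/1432*y**2 + 350309/28640*y
  leading term y**2: subtract (41345/32041)·h_6 from 8269/1432*y**2 + 350309/28640*y → -8689977/2563280*y
  leading term y: no divisor's leading term divides it; move -8689977/2563280*y to the remainder.
  remainder -8689977/2563280*y ≠ 0; add h_7 = -8689977/2563280*y to the basis.

The other S-polynomials (S(f_2,f_3), S(f_1,h_4), S(f_2,h_4), S(f_3,h_4), S(f_1,h_5), S(f_2,h_5), S(f_3,h_5), S(f_1,h_6), S(f_2,h_6), S(f_3,h_6), S(h_5,h_6), S(f_1,h_7), S(f_2,h_7), S(f_3,h_7), S(h_4,h_7), S(h_5,h_7), S(h_6,h_7)) all reduce to 0 modulo the current basis, so we have a Gröbner basis.
Inter-reduce: drop elements whose leading term is divisible by another's, tail-reduce, and make monic.
Reduced Gröbner basis: {x - 4, y}.

A lex Gröbner basis eliminates variables successively. Here y depends only on y, with roots {0}; lifting each root through the earlier basis elements recovers the full solutions.
  y = 0: the earlier basis element becomes x - 4 = 0, giving x = 4 — point (4, 0).
Substituting each solution back into the original system confirms all equations vanish.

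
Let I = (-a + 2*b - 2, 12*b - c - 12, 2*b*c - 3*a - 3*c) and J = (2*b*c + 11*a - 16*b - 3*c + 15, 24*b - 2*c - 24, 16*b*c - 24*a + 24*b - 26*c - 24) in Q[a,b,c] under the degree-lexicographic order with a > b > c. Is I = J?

Two ideals are equal iff their reduced Gröbner bases coincide (the reduced basis is unique for a fixed ordering).
Buchberger on the first generating set:
f_1 = -a + 2*b - 2, LT = a.
f_2 = 12*b - c - 12, LT = b.
f_3 = 2*b*c - 3*a - 3*c, LT = b*c.

S(f_2,f_3): lcm = b*c. S = -1/12*c**2 + 3/2*a + 1/2*c.
  leading term c**2: no divisor's leading term divides it; move -1/12*c**2 to the remainder.
  leading term a: subtract (-3/2)·f_1 from 3/2*a + 1/2*c → 3*b + 1/2*c - 3
  leading term b: subtract (1/4)·f_2 from 3*b + 1/2*c - 3 → 3/4*c
  leading term c: no divisor's leading term divides it; move 3/4*c to the remainder.
  remainder -1/12*c**2 + 3/4*c ≠ 0; add g_4 = -1/12*c**2 + 3/4*c to the basis.

The other S-polynomials (S(f_1,f_2), S(f_1,f_3), S(f_1,g_4), S(f_2,g_4), S(f_3,g_4)) all reduce to 0 modulo the current basis, so we have a Gröbner basis.
Inter-reduce: drop elements whose leading term is divisible by another's, tail-reduce, and make monic.
Reduced Gröbner basis: {c**2 - 9*c, a - 1/6*c, b - 1/12*c - 1}.

Buchberger on the second generating set:
h_1 = 2*b*c + 11*a - 16*b - 3*c + 15, LT = b*c.
h_2 = 24*b - 2*c - 24, LT = b.
h_3 = 16*b*c - 24*a + 24*b - 26*c - 24, LT = b*c.

S(h_1,h_2): lcm = b*c. S = 1/12*c**2 + 11/2*a - 8*b - 1/2*c + 15/2.
  leading term c**2: no divisor's leading term divides it; move 1/12*c**2 to the remainder.
  leading term a: no divisor's leading term divides it; move 11/2*a to the remainder.
  leading term b: subtract (-1/3)·h_2 from -8*b - 1/2*c + 15/2 → -7/6*c - 1/2
  leading term c: no divisor's leading term divides it; move -7/6*c to the remainder.
  leading term 1: no divisor's leading term divides it; move -1/2 to the remainder.
  remainder 1/12*c**2 + 11/2*a - 7/6*c - 1/2 ≠ 0; add k_4 = 1/12*c**2 + 11/2*a - 7/6*c - 1/2 to the basis.

S(h_1,h_3): lcm = b*c. S = 7*a - 19/2*b + 1/8*c + 9.
  leading term a: no divisor's leading term divides it; move 7*a to the remainder.
  leading term b: subtract (-19/48)·h_2 from -19/2*b + 1/8*c + 9 → -2/3*c - 1/2
  leading term c: no divisor's leading term divides it; move -2/3*c to the remainder.
  leading term 1: no divisor's leading term divides it; move -1/2 to the remainder.
  remainder 7*a - 2/3*c - 1/2 ≠ 0; add k_5 = 7*a - 2/3*c - 1/2 to the basis.

The other S-polynomials (S(h_2,h_3), S(h_1,k_4), S(h_2,k_4), S(h_3,k_4), S(h_1,k_5), S(h_2,k_5), S(h_3,k_5), S(k_4,k_5)) all reduce to 0 modulo the current basis, so we have a Gröbner basis.
Inter-reduce: drop elements whose leading term is divisible by another's, tail-reduce, and make monic.
Reduced Gröbner basis: {c**2 - 54/7*c - 9/7, a - 2/21*c - 1/14, b - 1/12*c - 1}.

These differ, so the ideals are not equal.

No, the ideals differ.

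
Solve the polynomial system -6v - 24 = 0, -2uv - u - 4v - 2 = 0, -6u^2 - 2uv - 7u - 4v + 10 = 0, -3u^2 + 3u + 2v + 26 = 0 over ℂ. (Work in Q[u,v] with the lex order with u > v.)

Compute a lex Gröbner basis by Buchberger's algorithm.
f_1 = -6v - 24, LT = v.
f_2 = -2uv - u - 4v - 2, LT = uv.
f_3 = -6u^2 - 2uv - 7u - 4v + 10, LT = u^2.
f_4 = -3u^2 + 3u + 2v + 26, LT = u^2.

S(f_1,f_2): lcm = uv. S = 7/2u - 2v - 1.
  leading term u: no divisor's leading term divides it; move 7/2u to the remainder.
  leading term v: subtract (1/3)·f_1 from -2v - 1 → 7
  leading term 1: no divisor's leading term divides it; move 7 to the remainder.
  remainder 7/2u + 7 ≠ 0; add h_5 = 7/2u + 7 to the basis.

The other S-polynomials (S(f_1,f_3), S(f_1,f_4), S(f_2,f_3), S(f_2,f_4), S(f_3,f_4), S(f_1,h_5), S(f_2,h_5), S(f_3,h_5), S(f_4,h_5)) all reduce to 0 modulo the current basis, so we have a Gröbner basis.
Inter-reduce: drop elements whose leading term is divisible by another's, tail-reduce, and make monic.
Reduced Gröbner basis: {u + 2, v + 4}.

A lex Gröbner basis eliminates variables successively. Here v + 4 depends only on v, with roots {-4}; lifting each root through the earlier basis elements recovers the full solutions.
  v = -4: the earlier basis element becomes u + 2 = 0, giving u = -2 — point (-2, -4).
A lex Gröbner basis triangularizes the system, enabling back-substitution.

{(-2, -4)}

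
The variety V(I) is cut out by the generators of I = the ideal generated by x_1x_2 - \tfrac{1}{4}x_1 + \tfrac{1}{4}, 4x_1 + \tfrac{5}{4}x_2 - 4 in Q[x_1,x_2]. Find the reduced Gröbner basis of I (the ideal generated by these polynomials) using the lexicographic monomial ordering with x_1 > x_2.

G = {x_1 + \tfrac{5}{16}x_2 - 1, x_2^{2} - \tfrac{69}{20}x_2}

f_1 = x_1x_2 - \tfrac{1}{4}x_1 + \tfrac{1}{4}, LT = x_1x_2.
f_2 = 4x_1 + \tfrac{5}{4}x_2 - 4, LT = x_1.

S(f_1,f_2): lcm = x_1x_2. S = -\tfrac{1}{4}x_1 - \tfrac{5}{16}x_2^{2} + x_2 + \tfrac{1}{4}.
  leading term x_1: subtract (-\tfrac{1}{16})·f_2 from -\tfrac{1}{4}x_1 - \tfrac{5}{16}x_2^{2} + x_2 + \tfrac{1}{4} → -\tfrac{5}{16}x_2^{2} + \tfrac{69}{64}x_2
  leading term x_2^{2}: no divisor's leading term divides it; move -\tfrac{5}{16}x_2^{2} to the remainder.
  leading term x_2: no divisor's leading term divides it; move \tfrac{69}{64}x_2 to the remainder.
  remainder -\tfrac{5}{16}x_2^{2} + \tfrac{69}{64}x_2 ≠ 0; add g_3 = -\tfrac{5}{16}x_2^{2} + \tfrac{69}{64}x_2 to the basis.

S(f_1,g_3): lcm = x_1x_2^{2}. S = \tfrac{16}{5}x_1x_2 + \tfrac{1}{4}x_2.
  leading term x_1x_2: subtract (\tfrac{16}{5})·f_1 from \tfrac{16}{5}x_1x_2 + \tfrac{1}{4}x_2 → \tfrac{4}{5}x_1 + \tfrac{1}{4}x_2 - \tfrac{4}{5}
  leading term x_1: subtract (\tfrac{1}{5})·f_2 from \tfrac{4}{5}x_1 + \tfrac{1}{4}x_2 - \tfrac{4}{5} → 0
  remainder 0.

S(f_2,g_3): leading monomials are coprime, so the S-polynomial reduces to 0 (Buchberger's first criterion).
Every S-polynomial of the final basis reduces to 0, so we have a Gröbner basis.
Inter-reduce: drop elements whose leading term is divisible by another's, tail-reduce, and make monic.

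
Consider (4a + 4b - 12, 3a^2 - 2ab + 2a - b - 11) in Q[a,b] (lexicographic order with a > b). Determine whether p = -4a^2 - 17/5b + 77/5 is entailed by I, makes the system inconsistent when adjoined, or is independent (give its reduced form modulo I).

First compute the reduced Gröbner basis of I by Buchberger's algorithm.
f_1 = 4a + 4b - 12, LT = a.
f_2 = 3a^2 - 2ab + 2a - b - 11, LT = a^2.

S(f_1,f_2): lcm = a^2. S = 5/3ab - 11/3a + 1/3b + 11/3.
  reduce S modulo (f_1, f_2):
  remainder -5/3b^2 + 9b - 22/3 ≠ 0; add h_3 = -5/3b^2 + 9b - 22/3 to the basis.

The other S-polynomials (S(f_1,h_3), S(f_2,h_3)) all reduce to 0 modulo the current basis, so we have a Gröbner basis.
Inter-reduce: drop elements whose leading term is divisible by another's, tail-reduce, and make monic.
Reduced Gröbner basis: {a + b - 3, b^2 - 27/5b + 22/5}.
Label its elements g_1 = a + b - 3, g_2 = b^2 - 27/5b + 22/5.

Reduce p = -4a^2 - 17/5b + 77/5 modulo G:
  leading term a^2: subtract (-4a)·g_1 from -4a^2 - 17/5b + 77/5 → 4ab - 12a - 17/5b + 77/5
  leading term ab: subtract (4b)·g_1 from 4ab - 12a - 17/5b + 77/5 → -12a - 4b^2 + 43/5b + 77/5
  leading term a: subtract (-12)·g_1 from -12a - 4b^2 + 43/5b + 77/5 → -4b^2 + 103/5b - 103/5
  leading term b^2: subtract (-4)·g_2 from -4b^2 + 103/5b - 103/5 → -b - 3
  leading term b: no divisor's leading term divides it; move -b to the remainder.
  leading term 1: no divisor's leading term divides it; move -3 to the remainder.
  normal form = -b - 3.
The normal form is nonzero, so p ∉ I. Since p minus its normal form lies in I, I + (p) = I + (r) where r = -b - 3; decide whether this ideal is the whole ring.
Run Buchberger on G together with r (pairs among the g_i already reduce to 0 since G is a Gröbner basis):
g_1 = a + b - 3, LT = a.
g_2 = b^2 - 27/5b + 22/5, LT = b^2.
r = -b - 3, LT = b.

S(g_2,r): lcm = b^2. S = -42/5b + 22/5.
  reduce S modulo (g_1, g_2, r):
  remainder 148/5 ≠ 0; add m_4 = 148/5 to the basis.

The other S-polynomials (S(g_1,g_2), S(g_1,r), S(g_1,m_4), S(g_2,m_4), S(r,m_4)) all reduce to 0 modulo the current basis, so we have a Gröbner basis.
Inter-reduce: drop elements whose leading term is divisible by another's, tail-reduce, and make monic.
Reduced Gröbner basis: {1}.
The reduced Gröbner basis of I + (p) is {1}: the ideal is the whole ring, so the enlarged system has no common solution — adjoining p is inconsistent.

Adjoining -4a^2 - 17/5b + 77/5 makes the ideal the whole ring: the system is inconsistent.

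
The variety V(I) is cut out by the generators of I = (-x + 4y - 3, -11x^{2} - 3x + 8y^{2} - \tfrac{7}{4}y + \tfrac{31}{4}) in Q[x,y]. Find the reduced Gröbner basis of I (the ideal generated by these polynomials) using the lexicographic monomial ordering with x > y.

G = {x - 4y + 3, y^{2} - \tfrac{143}{96}y + \tfrac{47}{96}}

f_1 = -x + 4y - 3, LT = x.
f_2 = -11x^{2} - 3x + 8y^{2} - \tfrac{7}{4}y + \tfrac{31}{4}, LT = x^{2}.

S(f_1,f_2): lcm = x^{2}. S = -4xy + \tfrac{30}{11}x + \tfrac{8}{11}y^{2} - \tfrac{7}{44}y + \tfrac{31}{44}.
  leading term xy: subtract (4y)·f_1 from -4xy + \tfrac{30}{11}x + \tfrac{8}{11}y^{2} - \tfrac{7}{44}y + \tfrac{31}{44} → \tfrac{30}{11}x - \tfrac{168}{11}y^{2} + \tfrac{521}{44}y + \tfrac{31}{44}
  leading term x: subtract (-\tfrac{30}{11})·f_1 from \tfrac{30}{11}x - \tfrac{168}{11}y^{2} + \tfrac{521}{44}y + \tfrac{31}{44} → -\tfrac{168}{11}y^{2} + \tfrac{91}{4}y - \tfrac{329}{44}
  leading term y^{2}: no divisor's leading term divides it; move -\tfrac{168}{11}y^{2} to the remainder.
  leading term y: no divisor's leading term divides it; move \tfrac{91}{4}y to the remainder.
  leading term 1: no divisor's leading term divides it; move -\tfrac{329}{44} to the remainder.
  remainder -\tfrac{168}{11}y^{2} + \tfrac{91}{4}y - \tfrac{329}{44} ≠ 0; add g_3 = -\tfrac{168}{11}y^{2} + \tfrac{91}{4}y - \tfrac{329}{44} to the basis.

The other S-polynomials (S(f_1,g_3), S(f_2,g_3)) all reduce to 0 modulo the current basis, so we have a Gröbner basis.
Inter-reduce: drop elements whose leading term is divisible by another's, tail-reduce, and make monic.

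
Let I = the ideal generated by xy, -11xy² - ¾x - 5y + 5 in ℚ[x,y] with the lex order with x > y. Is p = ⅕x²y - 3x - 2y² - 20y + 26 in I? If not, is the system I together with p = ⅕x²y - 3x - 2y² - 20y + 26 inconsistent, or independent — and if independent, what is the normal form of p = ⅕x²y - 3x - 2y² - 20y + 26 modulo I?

Adjoining ⅕x²y - 3x - 2y² - 20y + 26 makes the ideal the whole ring: the system is inconsistent.

First compute the reduced Gröbner basis of I by Buchberger's algorithm.
f_1 = xy, LT = xy.
f_2 = -11xy² - ¾x - 5y + 5, LT = xy².

S(f_1,f_2): lcm = xy². S = -3/44x - 5/11y + 5/11.
  leading term x: no divisor's leading term divides it; move -3/44x to the remainder.
  leading term y: no divisor's leading term divides it; move -5/11y to the remainder.
  leading term 1: no divisor's leading term divides it; move 5/11 to the remainder.
  remainder -3/44x - 5/11y + 5/11 ≠ 0; add h_3 = -3/44x - 5/11y + 5/11 to the basis.

S(f_1,h_3): lcm = xy. S = -20/3y² + 20/3y.
  leading term y²: no divisor's leading term divides it; move -20/3y² to the remainder.
  leading term y: no divisor's leading term divides it; move 20/3y to the remainder.
  remainder -20/3y² + 20/3y ≠ 0; add h_4 = -20/3y² + 20/3y to the basis.

S(f_2,h_3): lcm = xy². S = 3/44x - 20/3y³ + 20/3y² + 5/11y - 5/11.
  leading term x: subtract (-1)·h_3 from 3/44x - 20/3y³ + 20/3y² + 5/11y - 5/11 → -20/3y³ + 20/3y²
  leading term y³: subtract (y)·h_4 from -20/3y³ + 20/3y² → 0
  remainder 0.

S(f_1,h_4): lcm = xy². S = xy.
  leading term xy: subtract (1)·f_1 from xy → 0
  remainder 0.

S(f_2,h_4): lcm = xy². S = xy + 3/44x + 5/11y - 5/11.
  leading term xy: subtract (1)·f_1 from xy + 3/44x + 5/11y - 5/11 → 3/44x + 5/11y - 5/11
  leading term x: subtract (-1)·h_3 from 3/44x + 5/11y - 5/11 → 0
  remainder 0.

S(h_3,h_4): leading monomials are coprime, so the S-polynomial reduces to 0 (Buchberger's first criterion).
Every S-polynomial of the final basis reduces to 0, so we have a Gröbner basis.
Inter-reduce: drop elements whose leading term is divisible by another's, tail-reduce, and make monic.
Reduced Gröbner basis: {x + 20/3y - 20/3, y² - y}.
Label its elements g_1 = x + 20/3y - 20/3, g_2 = y² - y.

Reduce p = ⅕x²y - 3x - 2y² - 20y + 26 modulo G:
  leading term x²y: subtract (⅕xy)·g_1 from ⅕x²y - 3x - 2y² - 20y + 26 → -4/3xy² + 4/3xy - 3x - 2y² - 20y + 26
  leading term xy²: subtract (-4/3y²)·g_1 from -4/3xy² + 4/3xy - 3x - 2y² - 20y + 26 → 4/3xy - 3x + 80/9y³ - 98/9y² - 20y + 26
  leading term xy: subtract (4/3y)·g_1 from 4/3xy - 3x + 80/9y³ - 98/9y² - 20y + 26 → -3x + 80/9y³ - 178/9y² - 100/9y + 26
  leading term x: subtract (-3)·g_1 from -3x + 80/9y³ - 178/9y² - 100/9y + 26 → 80/9y³ - 178/9y² + 80/9y + 6
  leading term y³: subtract (80/9y)·g_2 from 80/9y³ - 178/9y² + 80/9y + 6 → -98/9y² + 80/9y + 6
  leading term y²: subtract (-98/9)·g_2 from -98/9y² + 80/9y + 6 → -2y + 6
  leading term y: no divisor's leading term divides it; move -2y to the remainder.
  leading term 1: no divisor's leading term divides it; move 6 to the remainder.
  normal form = -2y + 6.
The normal form is nonzero, so p ∉ I. Since p minus its normal form lies in I, I + (p) = I + (r) where r = -2y + 6; decide whether this ideal is the whole ring.
Run Buchberger on G together with r (pairs among the g_i already reduce to 0 since G is a Gröbner basis):
g_1 = x + 20/3y - 20/3, LT = x.
g_2 = y² - y, LT = y².
r = -2y + 6, LT = y.

S(g_1,g_2): leading monomials are coprime, so the S-polynomial reduces to 0 (Buchberger's first criterion).
S(g_1,r): leading monomials are coprime, so the S-polynomial reduces to 0 (Buchberger's first criterion).
S(g_2,r): lcm = y². S = 2y.
  leading term y: subtract (-1)·r from 2y → 6
  leading term 1: no divisor's leading term divides it; move 6 to the remainder.
  remainder 6 ≠ 0; add m_4 = 6 to the basis.

S(g_1,m_4): leading monomials are coprime, so the S-polynomial reduces to 0 (Buchberger's first criterion).
S(g_2,m_4): leading monomials are coprime, so the S-polynomial reduces to 0 (Buchberger's first criterion).
S(r,m_4): leading monomials are coprime, so the S-polynomial reduces to 0 (Buchberger's first criterion).
Every S-polynomial of the final basis reduces to 0, so we have a Gröbner basis.
Inter-reduce: drop elements whose leading term is divisible by another's, tail-reduce, and make monic.
Reduced Gröbner basis: {1}.
The reduced Gröbner basis of I + (p) is {1}: the ideal is the whole ring, so the enlarged system has no common solution — adjoining p is inconsistent.

The remainder on division by a Gröbner basis is unique — it is the normal form.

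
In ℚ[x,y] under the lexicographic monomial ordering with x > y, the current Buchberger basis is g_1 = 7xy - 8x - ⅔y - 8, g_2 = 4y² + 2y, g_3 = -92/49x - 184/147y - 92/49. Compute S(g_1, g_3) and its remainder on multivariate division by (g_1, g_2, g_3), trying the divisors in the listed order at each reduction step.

S(g_1, g_3) = -8/7x - ⅔y² - 23/21y - 8/7; remainder on division = 0.

lcm(LM(g_1), LM(g_3)) = xy.
S = (lcm/LT(g_1))·g_1 − (lcm/LT(g_3))·g_3 = -8/7x - ⅔y² - 23/21y - 8/7.
Reduce S modulo (g_1, g_2, g_3) in that order:
  leading term x: subtract (14/23)·g_3 from -8/7x - ⅔y² - 23/21y - 8/7 → -⅔y² - ⅓y
  leading term y²: subtract (-⅙)·g_2 from -⅔y² - ⅓y → 0
The remainder is 0, so this S-polynomial contributes no new basis element.
This is the inner loop of Buchberger's algorithm — each nonzero remainder becomes a new basis element.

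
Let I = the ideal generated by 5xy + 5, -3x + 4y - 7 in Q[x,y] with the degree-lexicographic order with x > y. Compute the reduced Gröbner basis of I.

f_1 = 5xy + 5, LT = xy.
f_2 = -3x + 4y - 7, LT = x.

S(f_1,f_2): lcm = xy. S = \tfrac{4}{3}y^{2} - \tfrac{7}{3}y + 1.
  reduce S modulo (f_1, f_2):
  remainder \tfrac{4}{3}y^{2} - \tfrac{7}{3}y + 1 ≠ 0; add g_3 = \tfrac{4}{3}y^{2} - \tfrac{7}{3}y + 1 to the basis.

The other S-polynomials (S(f_1,g_3), S(f_2,g_3)) all reduce to 0 modulo the current basis, so we have a Gröbner basis.
Inter-reduce: drop elements whose leading term is divisible by another's, tail-reduce, and make monic.

G = {y^{2} - \tfrac{7}{4}y + \tfrac{3}{4}, x - \tfrac{4}{3}y + \tfrac{7}{3}}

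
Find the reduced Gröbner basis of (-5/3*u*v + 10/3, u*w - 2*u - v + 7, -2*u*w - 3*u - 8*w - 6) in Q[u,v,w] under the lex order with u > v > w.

G = {u - 32/21*w**2 + 124/21*w + 38/7, v + 16/3*w**2 - 50/3*w - 23, w**3 - 19/8*w**2 - 27/4*w - 27/8}

Buchberger's algorithm terminates because the ascending chain of leading-term ideals stabilizes.

f_1 = -5/3*u*v + 10/3, LT = u*v.
f_2 = u*w - 2*u - v + 7, LT = u*w.
f_3 = -2*u*w - 3*u - 8*w - 6, LT = u*w.

S(f_1,f_2): lcm = u*v*w. S = 2*u*v + v**2 - 7*v - 2*w.
  leading term u*v: subtract (-6/5)·f_1 from 2*u*v + v**2 - 7*v - 2*w → v**2 - 7*v - 2*w + 4
  leading term v**2: no divisor's leading term divides it; move v**2 to the remainder.
  leading term v: no divisor's leading term divides it; move -7*v to the remainder.
  leading term w: no divisor's leading term divides it; move -2*w to the remainder.
  leading term 1: no divisor's leading term divides it; move 4 to the remainder.
  remainder v**2 - 7*v - 2*w + 4 ≠ 0; add g_4 = v**2 - 7*v - 2*w + 4 to the basis.

S(f_1,f_3): lcm = u*v*w. S = -3/2*u*v - 4*v*w - 3*v - 2*w.
  leading term u*v: subtract (9/10)·f_1 from -3/2*u*v - 4*v*w - 3*v - 2*w → -4*v*w - 3*v - 2*w - 3
  leading term v*w: no divisor's leading term divides it; move -4*v*w to the remainder.
  leading term v: no divisor's leading term divides it; move -3*v to the remainder.
  leading term w: no divisor's leading term divides it; move -2*w to the remainder.
  leading term 1: no divisor's leading term divides it; move -3 to the remainder.
  remainder -4*v*w - 3*v - 2*w - 3 ≠ 0; add g_5 = -4*v*w - 3*v - 2*w - 3 to the basis.

S(f_2,f_3): lcm = u*w. S = -7/2*u - v - 4*w + 4.
  leading term u: no divisor's leading term divides it; move -7/2*u to the remainder.
  leading term v: no divisor's leading term divides it; move -v to the remainder.
  leading term w: no divisor's leading term divides it; move -4*w to the remainder.
  leading term 1: no divisor's leading term divides it; move 4 to the remainder.
  remainder -7/2*u - v - 4*w + 4 ≠ 0; add g_6 = -7/2*u - v - 4*w + 4 to the basis.

S(g_4,g_5): lcm = v**2*w. S = -3/4*v**2 - 15/2*v*w - 3/4*v - 2*w**2 + 4*w.
  leading term v**2: subtract (-3/4)·g_4 from -3/4*v**2 - 15/2*v*w - 3/4*v - 2*w**2 + 4*w → -15/2*v*w - 6*v - 2*w**2 + 5/2*w + 3
  leading term v*w: subtract (15/8)·g_5 from -15/2*v*w - 6*v - 2*w**2 + 5/2*w + 3 → -3/8*v - 2*w**2 + 25/4*w + 69/8
  leading term v: no divisor's leading term divides it; move -3/8*v to the remainder.
  leading term w**2: no divisor's leading term divides it; move -2*w**2 to the remainder.
  leading term w: no divisor's leading term divides it; move 25/4*w to the remainder.
  leading term 1: no divisor's leading term divides it; move 69/8 to the remainder.
  remainder -3/8*v - 2*w**2 + 25/4*w + 69/8 ≠ 0; add g_7 = -3/8*v - 2*w**2 + 25/4*w + 69/8 to the basis.

S(g_5,g_7): lcm = v*w. S = 3/4*v - 16/3*w**3 + 50/3*w**2 + 47/2*w + 3/4.
  leading term v: subtract (-2)·g_7 from 3/4*v - 16/3*w**3 + 50/3*w**2 + 47/2*w + 3/4 → -16/3*w**3 + 38/3*w**2 + 36*w + 18
  leading term w**3: no divisor's leading term divides it; move -16/3*w**3 to the remainder.
  leading term w**2: no divisor's leading term divides it; move 38/3*w**2 to the remainder.
  leading term w: no divisor's leading term divides it; move 36*w to the remainder.
  leading term 1: no divisor's leading term divides it; move 18 to the remainder.
  remainder -16/3*w**3 + 38/3*w**2 + 36*w + 18 ≠ 0; add g_8 = -16/3*w**3 + 38/3*w**2 + 36*w + 18 to the basis.

The other S-polynomials (S(f_1,g_4), S(f_2,g_4), S(f_3,g_4), S(f_1,g_5), S(f_2,g_5), S(f_3,g_5), S(f_1,g_6), S(f_2,g_6), S(f_3,g_6), S(g_4,g_6), S(g_5,g_6), S(f_1,g_7), S(f_2,g_7), S(f_3,g_7), S(g_4,g_7), S(g_6,g_7), S(f_1,g_8), S(f_2,g_8), S(f_3,g_8), S(g_4,g_8), S(g_5,g_8), S(g_6,g_8), S(g_7,g_8)) all reduce to 0 modulo the current basis, so we have a Gröbner basis.
Inter-reduce: drop elements whose leading term is divisible by another's, tail-reduce, and make monic.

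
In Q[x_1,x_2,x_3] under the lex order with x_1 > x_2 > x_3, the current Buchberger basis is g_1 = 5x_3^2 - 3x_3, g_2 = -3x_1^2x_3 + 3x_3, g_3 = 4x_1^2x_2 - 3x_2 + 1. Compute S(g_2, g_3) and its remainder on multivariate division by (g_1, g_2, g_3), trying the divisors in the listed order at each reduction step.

lcm(LM(g_2), LM(g_3)) = x_1^2x_2x_3.
S = (lcm/LT(g_2))·g_2 − (lcm/LT(g_3))·g_3 = -1/4x_2x_3 - 1/4x_3.
Reduce S modulo (g_1, g_2, g_3) in that order:
  leading term x_2x_3: no divisor's leading term divides it; move -1/4x_2x_3 to the remainder.
  leading term x_3: no divisor's leading term divides it; move -1/4x_3 to the remainder.
The remainder -1/4x_2x_3 - 1/4x_3 is nonzero, so it would be added as the next basis element.

S(g_2, g_3) = -1/4x_2x_3 - 1/4x_3; remainder on division = -1/4x_2x_3 - 1/4x_3.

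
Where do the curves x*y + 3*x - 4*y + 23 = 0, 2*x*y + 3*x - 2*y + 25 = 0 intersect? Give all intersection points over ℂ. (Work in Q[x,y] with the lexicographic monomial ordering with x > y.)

{(-6, 1/2), (-3, 2)}

Compute a lex Gröbner basis by Buchberger's algorithm.
f_1 = x*y + 3*x - 4*y + 23, LT = x*y.
f_2 = 2*x*y + 3*x - 2*y + 25, LT = x*y.

S(f_1,f_2): lcm = x*y. S = 3/2*x - 3*y + 21/2.
  reduce S modulo (f_1, f_2):
  remainder 3/2*x - 3*y + 21/2 ≠ 0; add h_3 = 3/2*x - 3*y + 21/2 to the basis.

S(f_1,h_3): lcm = x*y. S = 3*x + 2*y**2 - 11*y + 23.
  reduce S modulo (f_1, f_2, h_3):
  remainder 2*y**2 - 5*y + 2 ≠ 0; add h_4 = 2*y**2 - 5*y + 2 to the basis.

The other S-polynomials (S(f_2,h_3), S(f_1,h_4), S(f_2,h_4), S(h_3,h_4)) all reduce to 0 modulo the current basis, so we have a Gröbner basis.
Inter-reduce: drop elements whose leading term is divisible by another's, tail-reduce, and make monic.
Reduced Gröbner basis: {x - 2*y + 7, y**2 - 5/2*y + 1}.

A lex Gröbner basis eliminates variables successively. Here y**2 - 5/2*y + 1 depends only on y, with roots {1/2, 2}; lifting each root through the earlier basis elements recovers the full solutions.
  y = 1/2: the earlier basis element becomes x + 6 = 0, giving x = -6 — point (-6, 1/2).
  y = 2: the earlier basis element becomes x + 3 = 0, giving x = -3 — point (-3, 2).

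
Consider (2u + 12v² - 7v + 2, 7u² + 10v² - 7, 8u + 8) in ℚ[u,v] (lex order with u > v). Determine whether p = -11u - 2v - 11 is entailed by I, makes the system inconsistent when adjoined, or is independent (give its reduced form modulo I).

First compute the reduced Gröbner basis of I by Buchberger's algorithm.
f_1 = 2u + 12v² - 7v + 2, LT = u.
f_2 = 7u² + 10v² - 7, LT = u².
f_3 = 8u + 8, LT = u.

S(f_1,f_2): lcm = u². S = 6uv² - 7/2uv + u - 10/7v² + 1.
  leading term uv²: subtract (3v²)·f_1 from 6uv² - 7/2uv + u - 10/7v² + 1 → -7/2uv + u - 36v⁴ + 21v³ - 52/7v² + 1
  leading term uv: subtract (-7/4v)·f_1 from -7/2uv + u - 36v⁴ + 21v³ - 52/7v² + 1 → u - 36v⁴ + 42v³ - 551/28v² + 7/2v + 1
  leading term u: subtract (½)·f_1 from u - 36v⁴ + 42v³ - 551/28v² + 7/2v + 1 → -36v⁴ + 42v³ - 719/28v² + 7v
  leading term v⁴: no divisor's leading term divides it; move -36v⁴ to the remainder.
  leading term v³: no divisor's leading term divides it; move 42v³ to the remainder.
  leading term v²: no divisor's leading term divides it; move -719/28v² to the remainder.
  leading term v: no divisor's leading term divides it; move 7v to the remainder.
  remainder -36v⁴ + 42v³ - 719/28v² + 7v ≠ 0; add h_4 = -36v⁴ + 42v³ - 719/28v² + 7v to the basis.

S(f_1,f_3): lcm = u. S = 6v² - 7/2v.
  leading term v²: no divisor's leading term divides it; move 6v² to the remainder.
  leading term v: no divisor's leading term divides it; move -7/2v to the remainder.
  remainder 6v² - 7/2v ≠ 0; add h_5 = 6v² - 7/2v to the basis.

S(f_2,f_3): lcm = u². S = -u + 10/7v² - 1.
  leading term u: subtract (-½)·f_1 from -u + 10/7v² - 1 → 52/7v² - 7/2v
  leading term v²: subtract (26/21)·h_5 from 52/7v² - 7/2v → ⅚v
  leading term v: no divisor's leading term divides it; move ⅚v to the remainder.
  remainder ⅚v ≠ 0; add h_6 = ⅚v to the basis.

The other S-polynomials (S(f_1,h_4), S(f_2,h_4), S(f_3,h_4), S(f_1,h_5), S(f_2,h_5), S(f_3,h_5), S(h_4,h_5), S(f_1,h_6), S(f_2,h_6), S(f_3,h_6), S(h_4,h_6), S(h_5,h_6)) all reduce to 0 modulo the current basis, so we have a Gröbner basis.
Inter-reduce: drop elements whose leading term is divisible by another's, tail-reduce, and make monic.
Reduced Gröbner basis: {u + 1, v}.
Label its elements g_1 = u + 1, g_2 = v.

Reduce p = -11u - 2v - 11 modulo G:
  leading term u: subtract (-11)·g_1 from -11u - 2v - 11 → -2v
  leading term v: subtract (-2)·g_2 from -2v → 0
  normal form = 0.
Since the normal form is 0, p ∈ I.

The remainder on division by a Gröbner basis is unique — it is the normal form.

-11u - 2v - 11 lies in I (it reduces to 0).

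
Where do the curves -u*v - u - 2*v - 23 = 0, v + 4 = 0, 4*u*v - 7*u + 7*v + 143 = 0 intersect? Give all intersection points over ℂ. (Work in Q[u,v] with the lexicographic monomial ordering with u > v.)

Compute a lex Gröbner basis by Buchberger's algorithm.
f_1 = -u*v - u - 2*v - 23, LT = u*v.
f_2 = v + 4, LT = v.
f_3 = 4*u*v - 7*u + 7*v + 143, LT = u*v.

S(f_1,f_2): lcm = u*v. S = -3*u + 2*v + 23.
  leading term u: no divisor's leading term divides it; move -3*u to the remainder.
  leading term v: subtract (2)·f_2 from 2*v + 23 → 15
  leading term 1: no divisor's leading term divides it; move 15 to the remainder.
  remainder -3*u + 15 ≠ 0; add h_4 = -3*u + 15 to the basis.

The other S-polynomials (S(f_1,f_3), S(f_2,f_3), S(f_1,h_4), S(f_2,h_4), S(f_3,h_4)) all reduce to 0 modulo the current basis, so we have a Gröbner basis.
Inter-reduce: drop elements whose leading term is divisible by another's, tail-reduce, and make monic.
Reduced Gröbner basis: {u - 5, v + 4}.

Since the basis is lex-ordered, v + 4 is univariate in v. Its roots are {-4}. Back-substituting each root into the other basis elements fixes the other coordinates.
  v = -4: the earlier basis element becomes u - 5 = 0, giving u = 5 — point (5, -4).
Check: every point annihilates each of the original generators.

{(5, -4)}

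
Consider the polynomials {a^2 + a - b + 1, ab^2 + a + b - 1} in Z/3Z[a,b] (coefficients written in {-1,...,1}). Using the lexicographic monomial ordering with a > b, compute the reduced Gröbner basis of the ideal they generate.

Buchberger's algorithm terminates because the ascending chain of leading-term ideals stabilizes.

f_1 = a^2 + a - b + 1, LT = a^2.
f_2 = ab^2 + a + b - 1, LT = ab^2.

S(f_1,f_2): lcm = a^2b^2. S = -a^2 + ab^2 - ab + a - b^3 + b^2.
  leading term a^2: subtract (-1)·f_1 from -a^2 + ab^2 - ab + a - b^3 + b^2 → ab^2 - ab - a - b^3 + b^2 - b + 1
  leading term ab^2: subtract (1)·f_2 from ab^2 - ab - a - b^3 + b^2 - b + 1 → -ab + a - b^3 + b^2 + b - 1
  leading term ab: no divisor's leading term divides it; move -ab to the remainder.
  leading term a: no divisor's leading term divides it; move a to the remainder.
  leading term b^3: no divisor's leading term divides it; move -b^3 to the remainder.
  leading term b^2: no divisor's leading term divides it; move b^2 to the remainder.
  leading term b: no divisor's leading term divides it; move b to the remainder.
  leading term 1: no divisor's leading term divides it; move -1 to the remainder.
  remainder -ab + a - b^3 + b^2 + b - 1 ≠ 0; add g_3 = -ab + a - b^3 + b^2 + b - 1 to the basis.

S(f_2,g_3): lcm = ab^2. S = ab + a - b^4 + b^3 + b^2 - 1.
  leading term ab: subtract (-1)·g_3 from ab + a - b^4 + b^3 + b^2 - 1 → -a - b^4 - b^2 + b + 1
  leading term a: no divisor's leading term divides it; move -a to the remainder.
  leading term b^4: no divisor's leading term divides it; move -b^4 to the remainder.
  leading term b^2: no divisor's leading term divides it; move -b^2 to the remainder.
  leading term b: no divisor's leading term divides it; move b to the remainder.
  leading term 1: no divisor's leading term divides it; move 1 to the remainder.
  remainder -a - b^4 - b^2 + b + 1 ≠ 0; add g_4 = -a - b^4 - b^2 + b + 1 to the basis.

S(f_2,g_4): lcm = ab^2. S = a - b^6 - b^4 + b^3 + b^2 + b - 1.
  leading term a: subtract (-1)·g_4 from a - b^6 - b^4 + b^3 + b^2 + b - 1 → -b^6 + b^4 + b^3 - b
  leading term b^6: no divisor's leading term divides it; move -b^6 to the remainder.
  leading term b^4: no divisor's leading term divides it; move b^4 to the remainder.
  leading term b^3: no divisor's leading term divides it; move b^3 to the remainder.
  leading term b: no divisor's leading term divides it; move -b to the remainder.
  remainder -b^6 + b^4 + b^3 - b ≠ 0; add g_5 = -b^6 + b^4 + b^3 - b to the basis.

S(g_3,g_4): lcm = ab. S = -a - b^5 + 1.
  leading term a: subtract (1)·g_4 from -a - b^5 + 1 → -b^5 + b^4 + b^2 - b
  leading term b^5: no divisor's leading term divides it; move -b^5 to the remainder.
  leading term b^4: no divisor's leading term divides it; move b^4 to the remainder.
  leading term b^2: no divisor's leading term divides it; move b^2 to the remainder.
  leading term b: no divisor's leading term divides it; move -b to the remainder.
  remainder -b^5 + b^4 + b^2 - b ≠ 0; add g_6 = -b^5 + b^4 + b^2 - b to the basis.

The other S-polynomials (S(f_1,g_3), S(f_1,g_4), S(f_1,g_5), S(f_2,g_5), S(g_3,g_5), S(g_4,g_5), S(f_1,g_6), S(f_2,g_6), S(g_3,g_6), S(g_4,g_6), S(g_5,g_6)) all reduce to 0 modulo the current basis, so we have a Gröbner basis.
Inter-reduce: drop elements whose leading term is divisible by another's, tail-reduce, and make monic.

G = {a + b^4 + b^2 - b - 1, b^5 - b^4 - b^2 + b}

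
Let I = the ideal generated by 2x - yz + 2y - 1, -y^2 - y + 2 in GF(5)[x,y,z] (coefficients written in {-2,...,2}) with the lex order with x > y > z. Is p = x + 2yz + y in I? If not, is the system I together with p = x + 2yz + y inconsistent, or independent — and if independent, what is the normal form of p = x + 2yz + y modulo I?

Adjoining x + 2yz + y makes the ideal the whole ring: the system is inconsistent.

First compute the reduced Gröbner basis of I by Buchberger's algorithm.
f_1 = 2x - yz + 2y - 1, LT = x.
f_2 = -y^2 - y + 2, LT = y^2.

The S-polynomials (S(f_1,f_2)) all reduce to 0 modulo the current basis, so we have a Gröbner basis.
Inter-reduce: drop elements whose leading term is divisible by another's, tail-reduce, and make monic.
Reduced Gröbner basis: {x + 2yz + y + 2, y^2 + y - 2}.
Label its elements g_1 = x + 2yz + y + 2, g_2 = y^2 + y - 2.

Reduce p = x + 2yz + y modulo G:
  leading term x: subtract (1)·g_1 from x + 2yz + y → -2
  leading term 1: no divisor's leading term divides it; move -2 to the remainder.
  normal form = -2.
The normal form is nonzero, so p ∉ I. Since p minus its normal form lies in I, I + (p) = I + (r) where r = -2; decide whether this ideal is the whole ring.
Here r = -2 is a nonzero constant, hence a unit: 1 ∈ I + (p), the Gröbner basis of I + (p) is {1}, and the enlarged system has no common solution — adjoining p is inconsistent.

The remainder on division by a Gröbner basis is unique — it is the normal form.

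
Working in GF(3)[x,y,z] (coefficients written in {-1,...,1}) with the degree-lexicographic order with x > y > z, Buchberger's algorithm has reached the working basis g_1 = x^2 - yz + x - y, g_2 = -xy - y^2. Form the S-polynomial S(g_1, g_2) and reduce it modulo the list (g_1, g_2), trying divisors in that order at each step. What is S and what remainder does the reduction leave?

lcm(LM(g_1), LM(g_2)) = x^2y.
S = (lcm/LT(g_1))·g_1 − (lcm/LT(g_2))·g_2 = -xy^2 - y^2z + xy - y^2.
Reduce S modulo (g_1, g_2) in that order:
  leading term xy^2: subtract (y)·g_2 from -xy^2 - y^2z + xy - y^2 → y^3 - y^2z + xy - y^2
  leading term y^3: no divisor's leading term divides it; move y^3 to the remainder.
  leading term y^2z: no divisor's leading term divides it; move -y^2z to the remainder.
  leading term xy: subtract (-1)·g_2 from xy - y^2 → y^2
  leading term y^2: no divisor's leading term divides it; move y^2 to the remainder.
The remainder y^3 - y^2z + y^2 is nonzero, so it would be added as the next basis element.
An S-polynomial is built so that the two leading terms cancel; whether anything survives reduction is exactly the Gröbner-basis criterion.

S(g_1, g_2) = -xy^2 - y^2z + xy - y^2; remainder on division = y^3 - y^2z + y^2.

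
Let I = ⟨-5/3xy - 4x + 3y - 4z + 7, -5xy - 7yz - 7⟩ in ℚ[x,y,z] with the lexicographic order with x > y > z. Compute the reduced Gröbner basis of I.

f_1 = -5/3xy - 4x + 3y - 4z + 7, LT = xy.
f_2 = -5xy - 7yz - 7, LT = xy.

S(f_1,f_2): lcm = xy. S = 12/5x - 7/5yz - 9/5y + 12/5z - 28/5.
  leading term x: no divisor's leading term divides it; move 12/5x to the remainder.
  leading term yz: no divisor's leading term divides it; move -7/5yz to the remainder.
  leading term y: no divisor's leading term divides it; move -9/5y to the remainder.
  leading term z: no divisor's leading term divides it; move 12/5z to the remainder.
  leading term 1: no divisor's leading term divides it; move -28/5 to the remainder.
  remainder 12/5x - 7/5yz - 9/5y + 12/5z - 28/5 ≠ 0; add g_3 = 12/5x - 7/5yz - 9/5y + 12/5z - 28/5 to the basis.

S(f_1,g_3): lcm = xy. S = 12/5x + 7/12y²z + ¾y² - yz + 8/15y + 12/5z - 21/5.
  leading term x: subtract (1)·g_3 from 12/5x + 7/12y²z + ¾y² - yz + 8/15y + 12/5z - 21/5 → 7/12y²z + ¾y² + ⅖yz + 7/3y + 7/5
  leading term y²z: no divisor's leading term divides it; move 7/12y²z to the remainder.
  leading term y²: no divisor's leading term divides it; move ¾y² to the remainder.
  leading term yz: no divisor's leading term divides it; move ⅖yz to the remainder.
  leading term y: no divisor's leading term divides it; move 7/3y to the remainder.
  leading term 1: no divisor's leading term divides it; move 7/5 to the remainder.
  remainder 7/12y²z + ¾y² + ⅖yz + 7/3y + 7/5 ≠ 0; add g_4 = 7/12y²z + ¾y² + ⅖yz + 7/3y + 7/5 to the basis.

S(f_2,g_3): lcm = xy. S = 7/12y²z + ¾y² + ⅖yz + 7/3y + 7/5.
  leading term y²z: subtract (1)·g_4 from 7/12y²z + ¾y² + ⅖yz + 7/3y + 7/5 → 0
  remainder 0.

S(f_1,g_4): lcm = xy²z. S = -9/7xy² + 12/7xyz - 4xy - 12/5x - 9/5y²z + 12/5yz² - 21/5yz.
  leading term xy²: subtract (27/35y)·f_1 from -9/7xy² + 12/7xyz - 4xy - 12/5x - 9/5y²z + 12/5yz² - 21/5yz → 12/7xyz - 32/35xy - 12/5x - 9/5y²z - 81/35y² + 12/5yz² - 39/35yz - 27/5y
  leading term xyz: subtract (-36/35z)·f_1 from 12/7xyz - 32/35xy - 12/5x - 9/5y²z - 81/35y² + 12/5yz² - 39/35yz - 27/5y → -32/35xy - 144/35xz - 12/5x - 9/5y²z - 81/35y² + 12/5yz² + 69/35yz - 27/5y - 144/35z² + 36/5z
  leading term xy: subtract (96/175)·f_1 from -32/35xy - 144/35xz - 12/5x - 9/5y²z - 81/35y² + 12/5yz² + 69/35yz - 27/5y - 144/35z² + 36/5z → -144/35xz - 36/175x - 9/5y²z - 81/35y² + 12/5yz² + 69/35yz - 1233/175y - 144/35z² + 1644/175z - 96/25
  leading term xz: subtract (-12/7z)·g_3 from -144/35xz - 36/175x - 9/5y²z - 81/35y² + 12/5yz² + 69/35yz - 1233/175y - 144/35z² + 1644/175z - 96/25 → -36/175x - 9/5y²z - 81/35y² - 39/35yz - 1233/175y - 36/175z - 96/25
  leading term x: subtract (-3/35)·g_3 from -36/175x - 9/5y²z - 81/35y² - 39/35yz - 1233/175y - 36/175z - 96/25 → -9/5y²z - 81/35y² - 216/175yz - 36/5y - 108/25
  leading term y²z: subtract (-108/35)·g_4 from -9/5y²z - 81/35y² - 216/175yz - 36/5y - 108/25 → 0
  remainder 0.

S(f_2,g_4): lcm = xy²z. S = -9/7xy² - 24/35xyz - 4xy - 12/5x + 7/5y²z² + 7/5yz.
  leading term xy²: subtract (27/35y)·f_1 from -9/7xy² - 24/35xyz - 4xy - 12/5x + 7/5y²z² + 7/5yz → -24/35xyz - 32/35xy - 12/5x + 7/5y²z² - 81/35y² + 157/35yz - 27/5y
  leading term xyz: subtract (72/175z)·f_1 from -24/35xyz - 32/35xy - 12/5x + 7/5y²z² - 81/35y² + 157/35yz - 27/5y → -32/35xy + 288/175xz - 12/5x + 7/5y²z² - 81/35y² + 569/175yz - 27/5y + 288/175z² - 72/25z
  leading term xy: subtract (96/175)·f_1 from -32/35xy + 288/175xz - 12/5x + 7/5y²z² - 81/35y² + 569/175yz - 27/5y + 288/175z² - 72/25z → 288/175xz - 36/175x + 7/5y²z² - 81/35y² + 569/175yz - 1233/175y + 288/175z² - 24/35z - 96/25
  leading term xz: subtract (24/35z)·g_3 from 288/175xz - 36/175x + 7/5y²z² - 81/35y² + 569/175yz - 1233/175y + 288/175z² - 24/35z - 96/25 → -36/175x + 7/5y²z² - 81/35y² + 24/25yz² + 157/35yz - 1233/175y + 552/175z - 96/25
  leading term x: subtract (-3/35)·g_3 from -36/175x + 7/5y²z² - 81/35y² + 24/25yz² + 157/35yz - 1233/175y + 552/175z - 96/25 → 7/5y²z² - 81/35y² + 24/25yz² + 764/175yz - 36/5y + 84/25z - 108/25
  leading term y²z²: subtract (12/5z)·g_4 from 7/5y²z² - 81/35y² + 24/25yz² + 764/175yz - 36/5y + 84/25z - 108/25 → -9/5y²z - 81/35y² - 216/175yz - 36/5y - 108/25
  leading term y²z: subtract (-108/35)·g_4 from -9/5y²z - 81/35y² - 216/175yz - 36/5y - 108/25 → 0
  remainder 0.

S(g_3,g_4): leading monomials are coprime, so the S-polynomial reduces to 0 (Buchberger's first criterion).
Every S-polynomial of the final basis reduces to 0, so we have a Gröbner basis.
Inter-reduce: drop elements whose leading term is divisible by another's, tail-reduce, and make monic.

G = {x - 7/12yz - ¾y + z - 7/3, y²z + 9/7y² + 24/35yz + 4y + 12/5}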